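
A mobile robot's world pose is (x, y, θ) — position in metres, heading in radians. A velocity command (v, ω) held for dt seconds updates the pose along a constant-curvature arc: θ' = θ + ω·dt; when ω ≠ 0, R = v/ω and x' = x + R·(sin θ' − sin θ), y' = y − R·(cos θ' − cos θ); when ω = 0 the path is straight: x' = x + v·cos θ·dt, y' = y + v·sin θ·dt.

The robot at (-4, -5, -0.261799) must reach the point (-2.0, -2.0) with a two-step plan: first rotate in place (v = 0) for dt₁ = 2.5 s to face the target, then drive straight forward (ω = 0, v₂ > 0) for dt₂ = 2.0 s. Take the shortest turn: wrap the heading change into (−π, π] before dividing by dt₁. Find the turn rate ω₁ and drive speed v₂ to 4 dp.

ω₁ = 0.4978, v₂ = 1.8028

heading to target = atan2(-2−-5, -2−-4) = 0.9828
Δθ = wrap(0.9828 − -0.2618) = 1.2446; ω₁ = Δθ/dt₁ = 0.4978
distance = √((-2−-4)² + (-2−-5)²) = 3.6056; v₂ = distance/dt₂ = 1.8028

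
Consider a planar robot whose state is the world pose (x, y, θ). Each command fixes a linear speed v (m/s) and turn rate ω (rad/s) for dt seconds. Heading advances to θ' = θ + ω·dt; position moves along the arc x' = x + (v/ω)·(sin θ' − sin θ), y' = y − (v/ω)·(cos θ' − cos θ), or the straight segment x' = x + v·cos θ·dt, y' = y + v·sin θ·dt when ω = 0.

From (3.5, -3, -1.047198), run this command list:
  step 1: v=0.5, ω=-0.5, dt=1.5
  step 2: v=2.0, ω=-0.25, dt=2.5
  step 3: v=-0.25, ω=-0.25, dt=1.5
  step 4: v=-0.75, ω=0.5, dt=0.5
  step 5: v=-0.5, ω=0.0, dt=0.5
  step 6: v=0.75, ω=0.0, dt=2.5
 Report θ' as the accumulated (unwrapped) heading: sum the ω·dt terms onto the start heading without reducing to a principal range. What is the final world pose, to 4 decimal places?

(0.3926, -8.4981, -2.5472)

step 1: θ'=-1.7972 (R=-1.0000) → pose (3.6085, -3.7245, -1.7972)
step 2: θ'=-2.4222 (R=-8.0000) → pose (1.0840, -7.9463, -2.4222)
step 3: θ'=-2.7972 (R=1.0000) → pose (1.4053, -7.7573, -2.7972)
step 4: θ'=-2.5472 (R=-1.5000) → pose (1.7389, -7.5881, -2.5472)
step 5: θ'=-2.5472 (straight) → pose (1.9460, -7.4481, -2.5472)
step 6: θ'=-2.5472 (straight) → pose (0.3926, -8.4981, -2.5472)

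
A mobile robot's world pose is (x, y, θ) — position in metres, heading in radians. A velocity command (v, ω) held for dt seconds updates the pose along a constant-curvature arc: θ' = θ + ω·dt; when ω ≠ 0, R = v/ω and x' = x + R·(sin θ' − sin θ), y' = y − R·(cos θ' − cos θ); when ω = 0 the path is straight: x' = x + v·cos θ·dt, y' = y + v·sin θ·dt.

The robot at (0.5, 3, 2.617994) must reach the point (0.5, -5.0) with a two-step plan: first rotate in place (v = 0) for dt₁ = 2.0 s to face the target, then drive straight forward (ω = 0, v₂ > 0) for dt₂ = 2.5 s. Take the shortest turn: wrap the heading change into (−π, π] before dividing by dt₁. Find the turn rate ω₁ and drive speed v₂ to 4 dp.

ω₁ = 1.0472, v₂ = 3.2000

heading to target = atan2(-5−3, 0.5−0.5) = -1.5708
Δθ = wrap(-1.5708 − 2.6180) = 2.0944; ω₁ = Δθ/dt₁ = 1.0472
distance = √((0.5−0.5)² + (-5−3)²) = 8.0000; v₂ = distance/dt₂ = 3.2000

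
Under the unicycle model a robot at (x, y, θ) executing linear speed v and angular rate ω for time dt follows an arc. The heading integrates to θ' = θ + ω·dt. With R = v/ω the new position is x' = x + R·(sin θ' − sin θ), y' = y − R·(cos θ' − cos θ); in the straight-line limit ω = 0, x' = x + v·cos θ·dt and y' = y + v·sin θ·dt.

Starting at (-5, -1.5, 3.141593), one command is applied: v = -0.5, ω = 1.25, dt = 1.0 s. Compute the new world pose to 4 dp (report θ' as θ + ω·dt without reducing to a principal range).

(-4.6204, -1.2261, 4.3916)

θ' = 3.1416 + 1.25·1.0 = 4.3916
R = v/ω = -0.5/1.25 = -0.4000
x' = -5 + -0.4000·(sin 4.3916 − sin 3.1416) = -4.6204
y' = -1.5 − -0.4000·(cos 4.3916 − cos 3.1416) = -1.2261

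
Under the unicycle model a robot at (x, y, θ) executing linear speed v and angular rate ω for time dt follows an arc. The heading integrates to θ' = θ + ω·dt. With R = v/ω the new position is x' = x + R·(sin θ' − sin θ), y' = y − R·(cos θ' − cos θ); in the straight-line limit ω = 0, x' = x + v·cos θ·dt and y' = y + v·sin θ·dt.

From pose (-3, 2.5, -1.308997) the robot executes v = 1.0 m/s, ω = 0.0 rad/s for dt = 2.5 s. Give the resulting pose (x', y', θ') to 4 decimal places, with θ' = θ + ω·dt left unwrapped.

θ' = -1.3090 + 0.0·2.5 = -1.3090
ω = 0 → straight: x' = -3 + 1.0·cos(-1.3090)·2.5 = -2.3530
y' = 2.5 + 1.0·sin(-1.3090)·2.5 = 0.0852

(-2.3530, 0.0852, -1.3090)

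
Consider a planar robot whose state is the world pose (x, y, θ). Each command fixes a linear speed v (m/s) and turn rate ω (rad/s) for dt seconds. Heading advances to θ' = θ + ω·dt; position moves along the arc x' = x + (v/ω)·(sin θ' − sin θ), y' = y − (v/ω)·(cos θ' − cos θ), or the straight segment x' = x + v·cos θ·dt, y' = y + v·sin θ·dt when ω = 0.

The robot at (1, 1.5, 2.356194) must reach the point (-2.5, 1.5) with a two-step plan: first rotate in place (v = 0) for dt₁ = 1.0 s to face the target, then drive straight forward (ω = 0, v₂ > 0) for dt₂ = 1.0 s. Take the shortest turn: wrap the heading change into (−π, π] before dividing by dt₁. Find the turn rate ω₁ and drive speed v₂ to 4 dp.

ω₁ = 0.7854, v₂ = 3.5000

heading to target = atan2(1.5−1.5, -2.5−1) = 3.1416
Δθ = wrap(3.1416 − 2.3562) = 0.7854; ω₁ = Δθ/dt₁ = 0.7854
distance = √((-2.5−1)² + (1.5−1.5)²) = 3.5000; v₂ = distance/dt₂ = 3.5000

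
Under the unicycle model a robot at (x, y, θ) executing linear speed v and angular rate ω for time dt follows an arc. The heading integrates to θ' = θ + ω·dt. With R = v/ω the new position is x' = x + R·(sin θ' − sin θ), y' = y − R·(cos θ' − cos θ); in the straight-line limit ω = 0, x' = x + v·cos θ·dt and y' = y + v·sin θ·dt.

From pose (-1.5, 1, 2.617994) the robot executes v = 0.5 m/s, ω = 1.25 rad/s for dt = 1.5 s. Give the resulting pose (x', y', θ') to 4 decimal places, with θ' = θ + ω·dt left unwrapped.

θ' = 2.6180 + 1.25·1.5 = 4.4930
R = v/ω = 0.5/1.25 = 0.4000
x' = -1.5 + 0.4000·(sin 4.4930 − sin 2.6180) = -2.0904
y' = 1 − 0.4000·(cos 4.4930 − cos 2.6180) = 0.7406

(-2.0904, 0.7406, 4.4930)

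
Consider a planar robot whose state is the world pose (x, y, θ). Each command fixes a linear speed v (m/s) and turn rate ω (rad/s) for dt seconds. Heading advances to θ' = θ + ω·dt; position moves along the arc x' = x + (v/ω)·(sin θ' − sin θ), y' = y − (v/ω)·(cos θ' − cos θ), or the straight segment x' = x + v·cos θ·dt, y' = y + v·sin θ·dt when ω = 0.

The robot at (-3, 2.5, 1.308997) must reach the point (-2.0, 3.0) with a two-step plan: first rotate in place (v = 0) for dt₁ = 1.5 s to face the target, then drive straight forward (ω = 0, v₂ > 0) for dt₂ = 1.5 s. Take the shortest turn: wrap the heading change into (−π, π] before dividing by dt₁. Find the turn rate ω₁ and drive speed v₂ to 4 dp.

ω₁ = -0.5636, v₂ = 0.7454

heading to target = atan2(3−2.5, -2−-3) = 0.4636
Δθ = wrap(0.4636 − 1.3090) = -0.8453; ω₁ = Δθ/dt₁ = -0.5636
distance = √((-2−-3)² + (3−2.5)²) = 1.1180; v₂ = distance/dt₂ = 0.7454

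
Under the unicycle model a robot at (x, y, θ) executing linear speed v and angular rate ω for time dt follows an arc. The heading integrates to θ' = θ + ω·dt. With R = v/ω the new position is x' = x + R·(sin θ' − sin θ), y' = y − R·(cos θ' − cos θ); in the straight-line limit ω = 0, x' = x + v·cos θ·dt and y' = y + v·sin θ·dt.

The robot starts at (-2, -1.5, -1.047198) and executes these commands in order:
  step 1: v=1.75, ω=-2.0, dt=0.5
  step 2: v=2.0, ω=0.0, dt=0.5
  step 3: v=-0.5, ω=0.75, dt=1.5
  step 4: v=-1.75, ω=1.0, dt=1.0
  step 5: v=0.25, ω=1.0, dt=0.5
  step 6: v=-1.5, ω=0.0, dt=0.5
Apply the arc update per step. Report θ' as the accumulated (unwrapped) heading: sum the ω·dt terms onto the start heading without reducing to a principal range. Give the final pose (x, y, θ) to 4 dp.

step 1: θ'=-2.0472 (R=-0.8750) → pose (-1.9802, -2.3388, -2.0472)
step 2: θ'=-2.0472 (straight) → pose (-2.4388, -3.2274, -2.0472)
step 3: θ'=-0.9222 (R=-0.6667) → pose (-2.4999, -2.5190, -0.9222)
step 4: θ'=0.0778 (R=-1.7500) → pose (-4.0306, -1.8314, 0.0778)
step 5: θ'=0.5778 (R=0.2500) → pose (-3.9135, -1.7916, 0.5778)
step 6: θ'=0.5778 (straight) → pose (-4.5417, -2.2012, 0.5778)

(-4.5417, -2.2012, 0.5778)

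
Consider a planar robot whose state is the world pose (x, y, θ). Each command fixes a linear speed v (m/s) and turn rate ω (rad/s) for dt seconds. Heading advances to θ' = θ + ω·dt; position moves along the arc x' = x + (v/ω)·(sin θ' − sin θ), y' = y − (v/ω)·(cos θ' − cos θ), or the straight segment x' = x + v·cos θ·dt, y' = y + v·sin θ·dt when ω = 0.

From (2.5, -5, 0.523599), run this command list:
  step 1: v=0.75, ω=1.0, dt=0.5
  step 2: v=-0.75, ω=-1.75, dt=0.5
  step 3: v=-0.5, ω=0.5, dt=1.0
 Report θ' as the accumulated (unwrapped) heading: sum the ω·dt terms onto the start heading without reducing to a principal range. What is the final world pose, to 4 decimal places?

step 1: θ'=1.0236 (R=0.7500) → pose (2.7655, -4.7407, 1.0236)
step 2: θ'=0.1486 (R=0.4286) → pose (2.4629, -4.9416, 0.1486)
step 3: θ'=0.6486 (R=-1.0000) → pose (2.0069, -5.1336, 0.6486)

(2.0069, -5.1336, 0.6486)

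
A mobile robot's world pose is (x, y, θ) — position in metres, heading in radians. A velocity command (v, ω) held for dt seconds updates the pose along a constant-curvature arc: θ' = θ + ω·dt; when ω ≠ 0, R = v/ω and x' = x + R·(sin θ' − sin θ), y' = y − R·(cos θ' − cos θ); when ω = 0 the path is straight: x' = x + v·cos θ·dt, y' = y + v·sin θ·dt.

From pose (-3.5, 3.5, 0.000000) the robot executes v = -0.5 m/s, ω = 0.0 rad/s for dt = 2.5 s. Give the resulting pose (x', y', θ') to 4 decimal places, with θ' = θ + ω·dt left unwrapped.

(-4.7500, 3.5000, 0.0000)

θ' = 0.0000 + 0.0·2.5 = 0.0000
ω = 0 → straight: x' = -3.5 + -0.5·cos(0.0000)·2.5 = -4.7500
y' = 3.5 + -0.5·sin(0.0000)·2.5 = 3.5000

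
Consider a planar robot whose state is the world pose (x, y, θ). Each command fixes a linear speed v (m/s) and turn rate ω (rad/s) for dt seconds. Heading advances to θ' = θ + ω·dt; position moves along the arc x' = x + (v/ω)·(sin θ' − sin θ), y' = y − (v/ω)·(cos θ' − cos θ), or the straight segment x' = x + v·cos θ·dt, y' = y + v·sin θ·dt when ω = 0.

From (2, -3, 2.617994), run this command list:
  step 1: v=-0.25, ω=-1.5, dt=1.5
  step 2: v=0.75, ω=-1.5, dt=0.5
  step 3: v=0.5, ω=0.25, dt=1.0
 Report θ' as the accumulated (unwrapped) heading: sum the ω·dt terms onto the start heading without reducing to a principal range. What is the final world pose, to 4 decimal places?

step 1: θ'=0.3680 (R=0.1667) → pose (1.9766, -3.2998, 0.3680)
step 2: θ'=-0.3820 (R=-0.5000) → pose (2.3429, -3.3024, -0.3820)
step 3: θ'=-0.1320 (R=2.0000) → pose (2.8252, -3.4292, -0.1320)

(2.8252, -3.4292, -0.1320)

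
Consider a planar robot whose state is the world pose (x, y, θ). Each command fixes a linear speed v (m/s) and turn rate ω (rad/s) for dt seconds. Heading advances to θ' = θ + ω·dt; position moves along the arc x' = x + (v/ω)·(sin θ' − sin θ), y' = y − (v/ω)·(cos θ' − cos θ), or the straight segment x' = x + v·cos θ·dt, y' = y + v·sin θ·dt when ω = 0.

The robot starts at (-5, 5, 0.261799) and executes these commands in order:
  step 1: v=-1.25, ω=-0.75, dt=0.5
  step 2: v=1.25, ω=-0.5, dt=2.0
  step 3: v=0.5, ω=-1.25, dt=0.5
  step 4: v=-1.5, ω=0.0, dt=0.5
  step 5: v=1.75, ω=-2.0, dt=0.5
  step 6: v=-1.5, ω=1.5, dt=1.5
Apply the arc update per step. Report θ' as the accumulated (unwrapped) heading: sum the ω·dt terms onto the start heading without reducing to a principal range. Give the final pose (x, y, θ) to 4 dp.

(-3.9415, 5.2144, -0.4882)

step 1: θ'=-0.1132 (R=1.6667) → pose (-5.6196, 4.9539, -0.1132)
step 2: θ'=-1.1132 (R=-2.5000) → pose (-3.6592, 3.5744, -1.1132)
step 3: θ'=-1.7382 (R=-0.4000) → pose (-3.6237, 3.3310, -1.7382)
step 4: θ'=-1.7382 (straight) → pose (-3.4987, 4.0705, -1.7382)
step 5: θ'=-2.7382 (R=-0.8750) → pose (-4.0180, 3.4115, -2.7382)
step 6: θ'=-0.4882 (R=-1.0000) → pose (-3.9415, 5.2144, -0.4882)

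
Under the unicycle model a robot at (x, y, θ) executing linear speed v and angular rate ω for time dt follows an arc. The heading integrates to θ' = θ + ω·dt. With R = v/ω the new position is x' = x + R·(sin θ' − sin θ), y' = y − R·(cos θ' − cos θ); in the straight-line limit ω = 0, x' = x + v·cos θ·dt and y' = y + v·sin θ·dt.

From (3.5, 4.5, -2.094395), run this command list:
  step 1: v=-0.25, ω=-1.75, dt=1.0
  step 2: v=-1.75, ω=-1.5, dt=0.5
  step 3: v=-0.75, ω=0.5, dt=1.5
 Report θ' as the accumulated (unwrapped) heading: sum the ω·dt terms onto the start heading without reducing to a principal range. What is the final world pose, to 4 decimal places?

step 1: θ'=-3.8444 (R=0.1429) → pose (3.7161, 4.5376, -3.8444)
step 2: θ'=-4.5944 (R=1.1667) → pose (4.1205, 3.7847, -4.5944)
step 3: θ'=-3.8444 (R=-1.5000) → pose (4.6406, 2.8167, -3.8444)

(4.6406, 2.8167, -3.8444)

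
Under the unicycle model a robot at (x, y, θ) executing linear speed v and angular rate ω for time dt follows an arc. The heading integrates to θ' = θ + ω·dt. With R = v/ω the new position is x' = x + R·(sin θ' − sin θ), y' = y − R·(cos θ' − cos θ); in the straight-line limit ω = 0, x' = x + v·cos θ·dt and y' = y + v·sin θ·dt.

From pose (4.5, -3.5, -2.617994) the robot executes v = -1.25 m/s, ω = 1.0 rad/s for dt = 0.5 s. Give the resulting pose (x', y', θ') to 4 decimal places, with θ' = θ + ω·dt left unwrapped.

(4.9425, -3.0678, -2.1180)

θ' = -2.6180 + 1.0·0.5 = -2.1180
R = v/ω = -1.25/1.0 = -1.2500
x' = 4.5 + -1.2500·(sin -2.1180 − sin -2.6180) = 4.9425
y' = -3.5 − -1.2500·(cos -2.1180 − cos -2.6180) = -3.0678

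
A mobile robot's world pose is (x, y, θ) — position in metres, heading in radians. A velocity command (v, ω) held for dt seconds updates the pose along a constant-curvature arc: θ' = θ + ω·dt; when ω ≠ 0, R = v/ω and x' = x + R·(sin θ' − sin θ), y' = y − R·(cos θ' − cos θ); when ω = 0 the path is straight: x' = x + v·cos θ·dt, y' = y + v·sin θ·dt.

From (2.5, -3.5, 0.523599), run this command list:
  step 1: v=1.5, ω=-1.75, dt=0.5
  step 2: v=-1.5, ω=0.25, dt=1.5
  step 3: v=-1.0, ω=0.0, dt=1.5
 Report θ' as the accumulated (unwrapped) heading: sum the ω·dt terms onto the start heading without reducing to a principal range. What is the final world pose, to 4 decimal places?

(-0.4828, -3.1080, 0.0236)

step 1: θ'=-0.3514 (R=-0.8571) → pose (3.2236, -3.4375, -0.3514)
step 2: θ'=0.0236 (R=-6.0000) → pose (1.0167, -3.0726, 0.0236)
step 3: θ'=0.0236 (straight) → pose (-0.4828, -3.1080, 0.0236)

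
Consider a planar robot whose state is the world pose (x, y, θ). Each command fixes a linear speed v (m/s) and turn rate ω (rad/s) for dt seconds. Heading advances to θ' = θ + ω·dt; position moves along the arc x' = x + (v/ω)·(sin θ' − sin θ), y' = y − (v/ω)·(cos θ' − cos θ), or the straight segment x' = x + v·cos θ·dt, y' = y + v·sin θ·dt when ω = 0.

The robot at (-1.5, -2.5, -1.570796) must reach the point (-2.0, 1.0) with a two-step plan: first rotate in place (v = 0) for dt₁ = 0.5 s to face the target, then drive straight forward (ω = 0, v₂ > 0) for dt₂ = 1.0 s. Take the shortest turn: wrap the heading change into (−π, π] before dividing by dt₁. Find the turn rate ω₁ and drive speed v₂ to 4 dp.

heading to target = atan2(1−-2.5, -2−-1.5) = 1.7127
Δθ = wrap(1.7127 − -1.5708) = -2.9997; ω₁ = Δθ/dt₁ = -5.9994
distance = √((-2−-1.5)² + (1−-2.5)²) = 3.5355; v₂ = distance/dt₂ = 3.5355

ω₁ = -5.9994, v₂ = 3.5355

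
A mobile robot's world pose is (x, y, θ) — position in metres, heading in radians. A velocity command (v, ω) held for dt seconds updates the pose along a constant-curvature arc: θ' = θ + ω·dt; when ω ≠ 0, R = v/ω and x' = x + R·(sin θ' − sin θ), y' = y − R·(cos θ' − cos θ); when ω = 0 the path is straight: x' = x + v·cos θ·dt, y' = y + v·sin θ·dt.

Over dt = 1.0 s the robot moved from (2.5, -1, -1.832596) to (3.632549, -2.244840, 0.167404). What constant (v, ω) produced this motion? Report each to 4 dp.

v = 2.0000, ω = 2.0000

Δθ = 0.167404 − -1.832596 = 2.000000
ω = Δθ/dt = 2.000000/1.0 = 2.0000
R = −Δy/(cos θ' − cos θ) = 1.0000
v = R·ω = 1.0000·2.0000 = 2.0000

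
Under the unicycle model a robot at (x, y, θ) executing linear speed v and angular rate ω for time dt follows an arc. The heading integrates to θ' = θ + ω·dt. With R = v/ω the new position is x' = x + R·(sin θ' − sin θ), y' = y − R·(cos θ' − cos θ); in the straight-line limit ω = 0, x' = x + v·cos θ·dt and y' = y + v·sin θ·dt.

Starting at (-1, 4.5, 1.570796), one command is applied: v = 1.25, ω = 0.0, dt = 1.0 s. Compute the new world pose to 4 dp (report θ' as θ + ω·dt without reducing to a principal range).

θ' = 1.5708 + 0.0·1.0 = 1.5708
ω = 0 → straight: x' = -1 + 1.25·cos(1.5708)·1.0 = -1.0000
y' = 4.5 + 1.25·sin(1.5708)·1.0 = 5.7500

(-1.0000, 5.7500, 1.5708)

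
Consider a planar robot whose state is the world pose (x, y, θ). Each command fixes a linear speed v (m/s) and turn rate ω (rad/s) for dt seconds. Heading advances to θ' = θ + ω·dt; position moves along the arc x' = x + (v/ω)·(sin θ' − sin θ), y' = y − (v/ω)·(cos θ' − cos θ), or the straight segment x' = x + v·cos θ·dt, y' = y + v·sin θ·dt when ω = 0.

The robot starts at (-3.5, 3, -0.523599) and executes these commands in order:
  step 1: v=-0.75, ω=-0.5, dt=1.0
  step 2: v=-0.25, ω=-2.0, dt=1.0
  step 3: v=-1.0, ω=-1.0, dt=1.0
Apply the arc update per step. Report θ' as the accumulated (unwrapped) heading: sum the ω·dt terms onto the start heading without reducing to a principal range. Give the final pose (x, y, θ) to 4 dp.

(-3.0492, 3.3503, -4.0236)

step 1: θ'=-1.0236 (R=1.5000) → pose (-4.0310, 3.5186, -1.0236)
step 2: θ'=-3.0236 (R=0.1250) → pose (-3.9389, 3.7078, -3.0236)
step 3: θ'=-4.0236 (R=1.0000) → pose (-3.0492, 3.3503, -4.0236)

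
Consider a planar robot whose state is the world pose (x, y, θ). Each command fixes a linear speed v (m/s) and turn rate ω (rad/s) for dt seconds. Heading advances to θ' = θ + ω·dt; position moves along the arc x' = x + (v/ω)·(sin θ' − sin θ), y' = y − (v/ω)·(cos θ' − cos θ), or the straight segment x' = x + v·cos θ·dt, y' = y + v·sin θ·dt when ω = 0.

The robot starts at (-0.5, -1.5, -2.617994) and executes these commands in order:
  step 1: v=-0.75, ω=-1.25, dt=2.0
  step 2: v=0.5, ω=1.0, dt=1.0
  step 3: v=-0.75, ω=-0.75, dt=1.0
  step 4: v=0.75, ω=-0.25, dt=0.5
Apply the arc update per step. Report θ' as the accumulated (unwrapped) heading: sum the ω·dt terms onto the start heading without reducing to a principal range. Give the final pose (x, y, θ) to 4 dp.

(0.5467, -2.1282, -4.9930)

step 1: θ'=-5.1180 (R=0.6000) → pose (0.3513, -2.2564, -5.1180)
step 2: θ'=-4.1180 (R=0.5000) → pose (0.3061, -1.7791, -4.1180)
step 3: θ'=-4.8680 (R=1.0000) → pose (0.4656, -2.4941, -4.8680)
step 4: θ'=-4.9930 (R=-3.0000) → pose (0.5467, -2.1282, -4.9930)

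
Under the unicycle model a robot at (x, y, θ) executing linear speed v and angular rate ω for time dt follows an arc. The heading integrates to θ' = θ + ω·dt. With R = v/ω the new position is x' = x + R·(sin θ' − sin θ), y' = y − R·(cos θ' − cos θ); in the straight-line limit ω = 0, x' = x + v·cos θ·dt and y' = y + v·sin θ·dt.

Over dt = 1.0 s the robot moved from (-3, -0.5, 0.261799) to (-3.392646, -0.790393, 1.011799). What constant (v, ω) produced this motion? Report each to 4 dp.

Δθ = 1.011799 − 0.261799 = 0.750000
ω = Δθ/dt = 0.750000/1.0 = 0.7500
R = Δx/(sin θ' − sin θ) = -0.6667
v = R·ω = -0.6667·0.7500 = -0.5000

v = -0.5000, ω = 0.7500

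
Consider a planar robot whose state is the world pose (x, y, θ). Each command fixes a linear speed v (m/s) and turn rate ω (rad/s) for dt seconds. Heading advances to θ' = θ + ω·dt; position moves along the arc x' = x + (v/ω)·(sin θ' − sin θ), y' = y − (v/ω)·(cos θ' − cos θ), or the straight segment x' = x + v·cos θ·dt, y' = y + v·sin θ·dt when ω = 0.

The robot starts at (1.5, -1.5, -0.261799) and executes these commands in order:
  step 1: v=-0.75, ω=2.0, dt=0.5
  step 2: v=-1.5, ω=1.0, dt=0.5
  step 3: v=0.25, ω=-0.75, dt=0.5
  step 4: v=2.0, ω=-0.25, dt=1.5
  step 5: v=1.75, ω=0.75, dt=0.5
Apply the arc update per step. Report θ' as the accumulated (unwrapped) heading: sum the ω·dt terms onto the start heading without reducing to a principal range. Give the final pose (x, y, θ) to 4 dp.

step 1: θ'=0.7382 (R=-0.3750) → pose (1.1506, -1.5848, 0.7382)
step 2: θ'=1.2382 (R=-1.5000) → pose (0.7422, -2.2046, 1.2382)
step 3: θ'=0.8632 (R=-0.3333) → pose (0.8040, -2.0968, 0.8632)
step 4: θ'=0.4882 (R=-8.0000) → pose (3.1311, -0.2314, 0.4882)
step 5: θ'=0.8632 (R=2.3333) → pose (3.8098, 0.3126, 0.8632)

(3.8098, 0.3126, 0.8632)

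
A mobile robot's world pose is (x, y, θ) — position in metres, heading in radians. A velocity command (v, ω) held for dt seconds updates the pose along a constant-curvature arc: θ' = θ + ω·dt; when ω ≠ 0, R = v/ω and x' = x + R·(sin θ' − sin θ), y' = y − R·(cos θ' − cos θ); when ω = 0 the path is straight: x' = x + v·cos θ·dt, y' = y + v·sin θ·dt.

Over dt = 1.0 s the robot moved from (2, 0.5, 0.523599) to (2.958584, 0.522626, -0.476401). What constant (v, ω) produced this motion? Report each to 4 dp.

v = 1.0000, ω = -1.0000

Δθ = -0.476401 − 0.523599 = -1.000000
ω = Δθ/dt = -1.000000/1.0 = -1.0000
R = Δx/(sin θ' − sin θ) = -1.0000
v = R·ω = -1.0000·-1.0000 = 1.0000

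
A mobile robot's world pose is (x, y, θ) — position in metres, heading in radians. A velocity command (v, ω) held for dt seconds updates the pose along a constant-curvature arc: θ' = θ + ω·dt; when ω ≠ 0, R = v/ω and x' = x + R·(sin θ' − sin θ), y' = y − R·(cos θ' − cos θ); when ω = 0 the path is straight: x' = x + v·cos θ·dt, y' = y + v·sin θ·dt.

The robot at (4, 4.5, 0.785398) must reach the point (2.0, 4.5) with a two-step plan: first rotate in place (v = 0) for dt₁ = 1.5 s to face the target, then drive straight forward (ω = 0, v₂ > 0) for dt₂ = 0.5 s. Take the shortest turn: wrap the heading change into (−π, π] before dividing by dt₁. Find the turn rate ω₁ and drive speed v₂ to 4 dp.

ω₁ = 1.5708, v₂ = 4.0000

heading to target = atan2(4.5−4.5, 2−4) = 3.1416
Δθ = wrap(3.1416 − 0.7854) = 2.3562; ω₁ = Δθ/dt₁ = 1.5708
distance = √((2−4)² + (4.5−4.5)²) = 2.0000; v₂ = distance/dt₂ = 4.0000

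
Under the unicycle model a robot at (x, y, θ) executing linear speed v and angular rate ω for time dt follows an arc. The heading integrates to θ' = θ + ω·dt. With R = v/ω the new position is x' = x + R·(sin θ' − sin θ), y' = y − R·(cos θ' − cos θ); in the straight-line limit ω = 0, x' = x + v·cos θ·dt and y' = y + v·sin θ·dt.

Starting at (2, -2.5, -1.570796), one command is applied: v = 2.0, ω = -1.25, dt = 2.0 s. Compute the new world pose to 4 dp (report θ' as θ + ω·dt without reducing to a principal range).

(-0.8818, -3.4576, -4.0708)

θ' = -1.5708 + -1.25·2.0 = -4.0708
R = v/ω = 2.0/-1.25 = -1.6000
x' = 2 + -1.6000·(sin -4.0708 − sin -1.5708) = -0.8818
y' = -2.5 − -1.6000·(cos -4.0708 − cos -1.5708) = -3.4576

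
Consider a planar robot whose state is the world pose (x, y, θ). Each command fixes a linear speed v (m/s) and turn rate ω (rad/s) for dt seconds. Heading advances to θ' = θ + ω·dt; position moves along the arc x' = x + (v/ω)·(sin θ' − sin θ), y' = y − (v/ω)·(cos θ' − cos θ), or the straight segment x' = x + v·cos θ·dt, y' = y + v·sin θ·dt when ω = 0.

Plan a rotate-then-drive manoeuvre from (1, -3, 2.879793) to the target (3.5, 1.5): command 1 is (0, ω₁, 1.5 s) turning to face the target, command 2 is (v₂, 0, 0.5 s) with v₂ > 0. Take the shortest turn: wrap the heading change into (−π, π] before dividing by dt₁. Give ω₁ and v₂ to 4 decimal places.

ω₁ = -1.2107, v₂ = 10.2956

heading to target = atan2(1.5−-3, 3.5−1) = 1.0637
Δθ = wrap(1.0637 − 2.8798) = -1.8161; ω₁ = Δθ/dt₁ = -1.2107
distance = √((3.5−1)² + (1.5−-3)²) = 5.1478; v₂ = distance/dt₂ = 10.2956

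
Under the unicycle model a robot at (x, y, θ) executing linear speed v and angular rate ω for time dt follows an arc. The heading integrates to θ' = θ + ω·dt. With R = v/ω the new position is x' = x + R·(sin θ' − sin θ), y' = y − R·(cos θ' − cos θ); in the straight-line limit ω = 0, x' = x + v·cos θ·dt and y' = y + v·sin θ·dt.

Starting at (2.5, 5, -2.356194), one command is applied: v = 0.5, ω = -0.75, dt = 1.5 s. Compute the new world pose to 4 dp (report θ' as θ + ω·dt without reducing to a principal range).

θ' = -2.3562 + -0.75·1.5 = -3.4812
R = v/ω = 0.5/-0.75 = -0.6667
x' = 2.5 + -0.6667·(sin -3.4812 − sin -2.3562) = 1.8065
y' = 5 − -0.6667·(cos -3.4812 − cos -2.3562) = 4.8428

(1.8065, 4.8428, -3.4812)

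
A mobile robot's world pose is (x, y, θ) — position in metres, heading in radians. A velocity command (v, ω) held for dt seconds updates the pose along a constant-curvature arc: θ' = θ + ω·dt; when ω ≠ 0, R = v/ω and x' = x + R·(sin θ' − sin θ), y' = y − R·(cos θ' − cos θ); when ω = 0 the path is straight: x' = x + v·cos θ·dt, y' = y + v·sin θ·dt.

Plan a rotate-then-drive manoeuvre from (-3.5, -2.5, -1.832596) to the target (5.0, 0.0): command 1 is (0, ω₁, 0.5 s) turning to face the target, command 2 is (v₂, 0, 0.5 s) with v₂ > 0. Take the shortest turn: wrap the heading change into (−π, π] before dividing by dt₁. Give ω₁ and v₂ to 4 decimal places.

heading to target = atan2(0−-2.5, 5−-3.5) = 0.2861
Δθ = wrap(0.2861 − -1.8326) = 2.1186; ω₁ = Δθ/dt₁ = 4.2373
distance = √((5−-3.5)² + (0−-2.5)²) = 8.8600; v₂ = distance/dt₂ = 17.7200

ω₁ = 4.2373, v₂ = 17.7200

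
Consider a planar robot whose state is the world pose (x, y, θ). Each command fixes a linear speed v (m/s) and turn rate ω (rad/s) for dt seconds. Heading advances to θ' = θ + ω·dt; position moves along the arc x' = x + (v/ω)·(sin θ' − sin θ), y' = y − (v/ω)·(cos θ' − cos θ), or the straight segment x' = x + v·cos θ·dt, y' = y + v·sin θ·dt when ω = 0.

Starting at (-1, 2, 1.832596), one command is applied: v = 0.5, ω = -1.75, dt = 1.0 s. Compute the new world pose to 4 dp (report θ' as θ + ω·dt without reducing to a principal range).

θ' = 1.8326 + -1.75·1.0 = 0.0826
R = v/ω = 0.5/-1.75 = -0.2857
x' = -1 + -0.2857·(sin 0.0826 − sin 1.8326) = -0.7476
y' = 2 − -0.2857·(cos 0.0826 − cos 1.8326) = 2.3587

(-0.7476, 2.3587, 0.0826)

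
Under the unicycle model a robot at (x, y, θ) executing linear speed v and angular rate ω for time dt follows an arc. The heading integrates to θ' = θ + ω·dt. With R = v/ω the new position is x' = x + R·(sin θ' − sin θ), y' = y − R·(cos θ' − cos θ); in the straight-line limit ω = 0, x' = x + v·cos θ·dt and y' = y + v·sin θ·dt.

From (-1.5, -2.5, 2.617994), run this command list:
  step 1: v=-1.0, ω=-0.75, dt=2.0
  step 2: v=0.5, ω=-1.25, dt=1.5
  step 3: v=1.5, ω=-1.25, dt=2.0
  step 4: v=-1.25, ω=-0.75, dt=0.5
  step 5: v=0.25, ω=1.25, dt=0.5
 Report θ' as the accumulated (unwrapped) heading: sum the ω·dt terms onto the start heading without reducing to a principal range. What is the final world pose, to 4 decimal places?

(-0.8236, -6.3501, -3.0070)

step 1: θ'=1.1180 (R=1.3333) → pose (-0.9677, -4.2380, 1.1180)
step 2: θ'=-0.7570 (R=-0.4000) → pose (-0.3333, -4.1223, -0.7570)
step 3: θ'=-3.2570 (R=-1.2000) → pose (-1.2956, -6.1865, -3.2570)
step 4: θ'=-3.6320 (R=1.6667) → pose (-0.7025, -6.3719, -3.6320)
step 5: θ'=-3.0070 (R=0.2000) → pose (-0.8236, -6.3501, -3.0070)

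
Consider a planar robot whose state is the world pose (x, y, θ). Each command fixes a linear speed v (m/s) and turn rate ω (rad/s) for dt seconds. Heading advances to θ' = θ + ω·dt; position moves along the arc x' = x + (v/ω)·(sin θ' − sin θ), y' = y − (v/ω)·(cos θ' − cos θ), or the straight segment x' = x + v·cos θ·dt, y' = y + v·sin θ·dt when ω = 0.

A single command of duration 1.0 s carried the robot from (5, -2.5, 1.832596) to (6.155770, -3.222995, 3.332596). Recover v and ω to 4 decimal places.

v = -1.5000, ω = 1.5000

Δθ = 3.332596 − 1.832596 = 1.500000
ω = Δθ/dt = 1.500000/1.0 = 1.5000
R = Δx/(sin θ' − sin θ) = -1.0000
v = R·ω = -1.0000·1.5000 = -1.5000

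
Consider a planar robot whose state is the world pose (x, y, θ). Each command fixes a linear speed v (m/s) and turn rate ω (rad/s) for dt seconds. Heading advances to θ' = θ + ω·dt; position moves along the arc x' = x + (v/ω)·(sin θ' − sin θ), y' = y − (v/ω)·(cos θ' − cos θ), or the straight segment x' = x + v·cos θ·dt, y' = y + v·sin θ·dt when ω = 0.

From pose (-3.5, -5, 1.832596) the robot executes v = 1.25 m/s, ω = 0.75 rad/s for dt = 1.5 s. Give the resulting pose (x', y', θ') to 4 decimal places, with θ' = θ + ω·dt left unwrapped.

θ' = 1.8326 + 0.75·1.5 = 2.9576
R = v/ω = 1.25/0.75 = 1.6667
x' = -3.5 + 1.6667·(sin 2.9576 − sin 1.8326) = -4.8049
y' = -5 − 1.6667·(cos 2.9576 − cos 1.8326) = -3.7928

(-4.8049, -3.7928, 2.9576)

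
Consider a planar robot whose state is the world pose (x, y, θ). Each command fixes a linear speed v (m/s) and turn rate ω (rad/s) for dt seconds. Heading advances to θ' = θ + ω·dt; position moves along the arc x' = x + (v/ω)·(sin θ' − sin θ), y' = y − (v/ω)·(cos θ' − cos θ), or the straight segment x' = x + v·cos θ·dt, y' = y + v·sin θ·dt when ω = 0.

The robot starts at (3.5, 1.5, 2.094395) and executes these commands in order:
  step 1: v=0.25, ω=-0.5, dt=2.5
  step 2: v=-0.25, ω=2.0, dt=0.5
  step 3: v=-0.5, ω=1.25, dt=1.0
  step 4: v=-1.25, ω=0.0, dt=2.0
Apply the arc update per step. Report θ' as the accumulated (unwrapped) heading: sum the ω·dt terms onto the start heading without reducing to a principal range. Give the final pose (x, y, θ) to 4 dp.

(6.3958, 1.5559, 3.0944)

step 1: θ'=0.8444 (R=-0.5000) → pose (3.5592, 2.0821, 0.8444)
step 2: θ'=1.8444 (R=-0.1250) → pose (3.5323, 1.9653, 1.8444)
step 3: θ'=3.0944 (R=-0.4000) → pose (3.8986, 1.6738, 3.0944)
step 4: θ'=3.0944 (straight) → pose (6.3958, 1.5559, 3.0944)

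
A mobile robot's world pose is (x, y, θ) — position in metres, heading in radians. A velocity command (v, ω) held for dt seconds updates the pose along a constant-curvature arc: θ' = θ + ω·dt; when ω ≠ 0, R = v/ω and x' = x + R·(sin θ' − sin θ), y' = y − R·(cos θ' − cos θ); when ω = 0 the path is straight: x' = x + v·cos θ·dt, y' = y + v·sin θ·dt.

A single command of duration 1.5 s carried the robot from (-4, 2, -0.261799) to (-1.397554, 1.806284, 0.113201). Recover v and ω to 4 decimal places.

v = 1.7500, ω = 0.2500

Δθ = 0.113201 − -0.261799 = 0.375000
ω = Δθ/dt = 0.375000/1.5 = 0.2500
R = Δx/(sin θ' − sin θ) = 7.0000
v = R·ω = 7.0000·0.2500 = 1.7500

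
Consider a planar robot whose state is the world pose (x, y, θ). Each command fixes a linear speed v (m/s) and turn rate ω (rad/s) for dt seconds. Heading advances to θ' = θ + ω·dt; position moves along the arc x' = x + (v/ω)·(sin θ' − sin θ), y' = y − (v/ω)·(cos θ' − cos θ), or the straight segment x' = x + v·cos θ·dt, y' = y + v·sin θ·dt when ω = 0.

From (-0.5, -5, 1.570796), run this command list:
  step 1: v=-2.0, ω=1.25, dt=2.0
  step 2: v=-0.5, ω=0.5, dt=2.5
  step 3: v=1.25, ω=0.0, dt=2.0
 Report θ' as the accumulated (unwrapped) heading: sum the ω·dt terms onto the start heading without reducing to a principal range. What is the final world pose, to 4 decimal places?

(3.8301, -6.8389, 5.3208)

step 1: θ'=4.0708 (R=-1.6000) → pose (2.3818, -5.9576, 4.0708)
step 2: θ'=5.3208 (R=-1.0000) → pose (2.4012, -4.7875, 5.3208)
step 3: θ'=5.3208 (straight) → pose (3.8301, -6.8389, 5.3208)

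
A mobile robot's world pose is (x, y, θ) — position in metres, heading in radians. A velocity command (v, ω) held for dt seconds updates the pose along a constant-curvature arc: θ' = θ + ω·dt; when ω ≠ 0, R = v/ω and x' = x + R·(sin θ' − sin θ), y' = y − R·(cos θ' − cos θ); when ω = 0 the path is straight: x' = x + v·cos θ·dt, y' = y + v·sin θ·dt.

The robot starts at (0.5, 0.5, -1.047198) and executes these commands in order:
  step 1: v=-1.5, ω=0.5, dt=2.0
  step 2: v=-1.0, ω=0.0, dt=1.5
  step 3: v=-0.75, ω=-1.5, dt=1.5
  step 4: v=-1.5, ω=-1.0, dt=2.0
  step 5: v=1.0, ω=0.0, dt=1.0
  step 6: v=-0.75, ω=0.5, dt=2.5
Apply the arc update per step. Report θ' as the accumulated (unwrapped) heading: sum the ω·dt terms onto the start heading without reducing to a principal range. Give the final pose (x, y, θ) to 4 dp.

(-0.2006, 2.5345, -3.0472)

step 1: θ'=-0.0472 (R=-3.0000) → pose (-1.9565, 1.9967, -0.0472)
step 2: θ'=-0.0472 (straight) → pose (-3.4549, 2.0674, -0.0472)
step 3: θ'=-2.2972 (R=0.5000) → pose (-3.8051, 2.8990, -2.2972)
step 4: θ'=-4.2972 (R=1.5000) → pose (-1.3111, 2.5077, -4.2972)
step 5: θ'=-4.2972 (straight) → pose (-1.7145, 3.4228, -4.2972)
step 6: θ'=-3.0472 (R=-1.5000) → pose (-0.2006, 2.5345, -3.0472)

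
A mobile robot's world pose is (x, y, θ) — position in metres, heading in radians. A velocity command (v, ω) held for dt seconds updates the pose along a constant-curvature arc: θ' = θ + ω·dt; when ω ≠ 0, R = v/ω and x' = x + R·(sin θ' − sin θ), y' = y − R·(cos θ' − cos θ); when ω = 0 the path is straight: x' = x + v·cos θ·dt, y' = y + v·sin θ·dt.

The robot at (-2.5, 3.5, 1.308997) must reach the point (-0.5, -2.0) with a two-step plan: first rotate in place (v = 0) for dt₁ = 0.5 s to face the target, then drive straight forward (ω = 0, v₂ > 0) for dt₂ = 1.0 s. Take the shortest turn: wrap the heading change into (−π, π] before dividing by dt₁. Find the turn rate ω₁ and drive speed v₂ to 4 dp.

heading to target = atan2(-2−3.5, -0.5−-2.5) = -1.2220
Δθ = wrap(-1.2220 − 1.3090) = -2.5310; ω₁ = Δθ/dt₁ = -5.0620
distance = √((-0.5−-2.5)² + (-2−3.5)²) = 5.8523; v₂ = distance/dt₂ = 5.8523

ω₁ = -5.0620, v₂ = 5.8523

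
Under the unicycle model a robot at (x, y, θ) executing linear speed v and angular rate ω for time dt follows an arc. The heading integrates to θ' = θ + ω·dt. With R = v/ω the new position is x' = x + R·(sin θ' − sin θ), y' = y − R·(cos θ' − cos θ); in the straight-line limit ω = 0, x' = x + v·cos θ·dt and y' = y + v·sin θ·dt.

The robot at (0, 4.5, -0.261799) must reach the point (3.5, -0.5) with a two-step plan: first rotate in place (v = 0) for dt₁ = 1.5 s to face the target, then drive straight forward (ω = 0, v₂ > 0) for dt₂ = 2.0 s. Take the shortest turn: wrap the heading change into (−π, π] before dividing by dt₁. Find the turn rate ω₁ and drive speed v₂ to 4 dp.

heading to target = atan2(-0.5−4.5, 3.5−0) = -0.9601
Δθ = wrap(-0.9601 − -0.2618) = -0.6983; ω₁ = Δθ/dt₁ = -0.4655
distance = √((3.5−0)² + (-0.5−4.5)²) = 6.1033; v₂ = distance/dt₂ = 3.0516

ω₁ = -0.4655, v₂ = 3.0516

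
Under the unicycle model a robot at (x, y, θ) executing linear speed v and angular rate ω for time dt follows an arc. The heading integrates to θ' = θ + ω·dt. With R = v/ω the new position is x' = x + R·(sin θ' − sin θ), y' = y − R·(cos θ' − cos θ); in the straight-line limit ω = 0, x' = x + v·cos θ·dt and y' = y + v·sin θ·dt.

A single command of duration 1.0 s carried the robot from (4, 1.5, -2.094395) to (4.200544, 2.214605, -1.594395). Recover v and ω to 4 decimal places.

Δθ = -1.594395 − -2.094395 = 0.500000
ω = Δθ/dt = 0.500000/1.0 = 0.5000
R = −Δy/(cos θ' − cos θ) = -1.5000
v = R·ω = -1.5000·0.5000 = -0.7500

v = -0.7500, ω = 0.5000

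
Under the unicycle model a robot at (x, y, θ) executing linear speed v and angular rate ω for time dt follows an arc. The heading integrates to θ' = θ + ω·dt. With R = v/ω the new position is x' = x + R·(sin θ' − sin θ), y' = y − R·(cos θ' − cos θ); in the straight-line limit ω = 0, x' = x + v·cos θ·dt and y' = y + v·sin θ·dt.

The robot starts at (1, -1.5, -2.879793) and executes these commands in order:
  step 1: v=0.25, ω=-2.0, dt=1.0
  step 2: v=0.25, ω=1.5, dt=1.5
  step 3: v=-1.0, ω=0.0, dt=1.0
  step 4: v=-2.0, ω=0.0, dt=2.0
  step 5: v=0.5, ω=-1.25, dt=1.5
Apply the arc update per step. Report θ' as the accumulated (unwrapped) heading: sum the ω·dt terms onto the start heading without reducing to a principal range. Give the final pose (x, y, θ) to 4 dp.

step 1: θ'=-4.8798 (R=-0.1250) → pose (0.8444, -1.3584, -4.8798)
step 2: θ'=-2.6298 (R=0.1667) → pose (0.5984, -1.1854, -2.6298)
step 3: θ'=-2.6298 (straight) → pose (1.4703, -0.6956, -2.6298)
step 4: θ'=-2.6298 (straight) → pose (4.9578, 1.2634, -2.6298)
step 5: θ'=-4.5048 (R=-0.4000) → pose (4.3704, 1.5297, -4.5048)

(4.3704, 1.5297, -4.5048)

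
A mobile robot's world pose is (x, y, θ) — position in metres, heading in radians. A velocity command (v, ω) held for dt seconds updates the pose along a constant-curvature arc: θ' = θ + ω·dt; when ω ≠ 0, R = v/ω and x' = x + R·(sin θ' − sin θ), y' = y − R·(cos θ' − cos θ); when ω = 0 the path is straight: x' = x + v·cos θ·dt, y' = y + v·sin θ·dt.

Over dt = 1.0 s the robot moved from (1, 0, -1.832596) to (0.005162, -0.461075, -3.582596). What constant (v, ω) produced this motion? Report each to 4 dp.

v = 1.2500, ω = -1.7500

Δθ = -3.582596 − -1.832596 = -1.750000
ω = Δθ/dt = -1.750000/1.0 = -1.7500
R = Δx/(sin θ' − sin θ) = -0.7143
v = R·ω = -0.7143·-1.7500 = 1.2500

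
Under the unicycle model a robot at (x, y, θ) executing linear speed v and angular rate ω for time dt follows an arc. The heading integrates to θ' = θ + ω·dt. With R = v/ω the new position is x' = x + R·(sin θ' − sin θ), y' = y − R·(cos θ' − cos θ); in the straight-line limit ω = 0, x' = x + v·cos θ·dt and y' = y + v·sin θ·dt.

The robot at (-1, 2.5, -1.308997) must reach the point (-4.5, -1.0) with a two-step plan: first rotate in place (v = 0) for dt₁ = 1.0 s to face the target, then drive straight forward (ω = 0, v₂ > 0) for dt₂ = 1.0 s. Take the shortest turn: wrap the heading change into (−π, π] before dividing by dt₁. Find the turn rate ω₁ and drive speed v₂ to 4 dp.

heading to target = atan2(-1−2.5, -4.5−-1) = -2.3562
Δθ = wrap(-2.3562 − -1.3090) = -1.0472; ω₁ = Δθ/dt₁ = -1.0472
distance = √((-4.5−-1)² + (-1−2.5)²) = 4.9497; v₂ = distance/dt₂ = 4.9497

ω₁ = -1.0472, v₂ = 4.9497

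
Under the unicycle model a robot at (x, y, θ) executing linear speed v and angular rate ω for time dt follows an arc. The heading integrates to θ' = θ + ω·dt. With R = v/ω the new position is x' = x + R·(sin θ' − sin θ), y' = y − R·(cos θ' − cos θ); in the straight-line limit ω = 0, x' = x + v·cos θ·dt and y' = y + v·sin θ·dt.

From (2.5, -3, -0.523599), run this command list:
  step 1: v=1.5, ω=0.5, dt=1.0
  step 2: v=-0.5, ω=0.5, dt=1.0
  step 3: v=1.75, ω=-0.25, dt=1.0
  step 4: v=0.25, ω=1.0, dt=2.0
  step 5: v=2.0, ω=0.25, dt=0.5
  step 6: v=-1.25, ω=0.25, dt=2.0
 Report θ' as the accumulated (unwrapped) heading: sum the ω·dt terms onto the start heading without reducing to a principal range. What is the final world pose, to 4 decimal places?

step 1: θ'=-0.0236 (R=3.0000) → pose (3.9292, -3.4011, -0.0236)
step 2: θ'=0.4764 (R=-1.0000) → pose (3.4470, -3.5122, 0.4764)
step 3: θ'=0.2264 (R=-7.0000) → pose (5.0858, -2.9114, 0.2264)
step 4: θ'=2.2264 (R=0.2500) → pose (5.2279, -2.5153, 2.2264)
step 5: θ'=2.3514 (R=8.0000) → pose (4.5703, -1.7628, 2.3514)
step 6: θ'=2.8514 (R=-5.0000) → pose (6.6921, -3.0352, 2.8514)

(6.6921, -3.0352, 2.8514)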